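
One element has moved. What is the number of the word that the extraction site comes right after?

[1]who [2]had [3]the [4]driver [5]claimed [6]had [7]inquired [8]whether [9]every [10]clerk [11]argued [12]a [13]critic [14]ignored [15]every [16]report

The displaced element is "who" (word 1).
It is linked across 1 clause boundary (Ø).
It functions as the subject of "inquired", so the gap sits immediately after word 5 ("claimed").
Base order: The driver had claimed that who had inquired whether every clerk argued a critic ignored every report.

5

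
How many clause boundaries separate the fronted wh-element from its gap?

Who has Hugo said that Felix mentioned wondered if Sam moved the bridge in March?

2

"who" is extracted from the subject of "wondered".
Boundaries crossed, outermost first: [that], [Ø] — 2 in total.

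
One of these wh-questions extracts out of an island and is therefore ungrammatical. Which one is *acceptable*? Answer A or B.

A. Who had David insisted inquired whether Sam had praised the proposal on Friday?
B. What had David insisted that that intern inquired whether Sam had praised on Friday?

In B, the wh-phrase is extracted from inside a wh-island (introduced by "whether"), which blocks movement.
In A, the extraction path crosses only that-complement boundaries, which are transparent.
So A is grammatical.

A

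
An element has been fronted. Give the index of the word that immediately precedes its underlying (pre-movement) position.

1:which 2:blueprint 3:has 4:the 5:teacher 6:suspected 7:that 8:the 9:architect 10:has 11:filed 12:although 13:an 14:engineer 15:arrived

11

The displaced element is "which blueprint" (word 2).
It is linked across 1 clause boundary (that).
It functions as the direct object of "filed", so the gap sits immediately after word 11 ("filed").
Base order: The teacher has suspected that the architect has filed which blueprint although an engineer arrived.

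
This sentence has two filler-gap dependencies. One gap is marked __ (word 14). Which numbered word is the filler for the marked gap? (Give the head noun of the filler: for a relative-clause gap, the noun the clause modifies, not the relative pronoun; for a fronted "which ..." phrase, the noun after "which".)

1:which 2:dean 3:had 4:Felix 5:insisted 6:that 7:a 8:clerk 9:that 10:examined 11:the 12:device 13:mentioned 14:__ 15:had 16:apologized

The marked gap is the subject of "apologized".
Its filler is the fronted wh-phrase "which dean", at word 2.
(The other dependency links word 8 to a gap after word 9.)

2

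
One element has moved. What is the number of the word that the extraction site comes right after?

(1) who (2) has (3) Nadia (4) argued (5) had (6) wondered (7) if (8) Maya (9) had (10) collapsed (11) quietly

4

The displaced element is "who" (word 1).
It is linked across 1 clause boundary (Ø).
It functions as the subject of "wondered", so the gap sits immediately after word 4 ("argued").
Base order: Nadia has argued who had wondered if Maya had collapsed quietly.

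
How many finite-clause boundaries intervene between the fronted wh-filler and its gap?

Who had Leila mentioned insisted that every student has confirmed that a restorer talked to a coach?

1

"who" is extracted from the subject of "insisted".
Boundaries crossed, outermost first: [Ø] — 1 in total.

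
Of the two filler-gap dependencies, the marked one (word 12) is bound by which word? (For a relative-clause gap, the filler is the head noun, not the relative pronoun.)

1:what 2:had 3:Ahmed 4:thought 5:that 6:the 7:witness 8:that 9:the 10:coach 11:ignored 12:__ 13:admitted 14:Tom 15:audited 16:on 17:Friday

7

The marked gap is inside the relative clause, the direct object of "ignored".
Its filler is the head noun "witness" (via "that"), at word 7.
(The other dependency links word 1 to a gap after word 15.)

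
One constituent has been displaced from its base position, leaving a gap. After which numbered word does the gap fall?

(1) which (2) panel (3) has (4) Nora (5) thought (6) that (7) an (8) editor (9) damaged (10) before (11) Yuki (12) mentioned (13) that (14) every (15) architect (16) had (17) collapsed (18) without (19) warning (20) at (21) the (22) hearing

The displaced element is "which panel" (word 2).
It is linked across 1 clause boundary (that).
It functions as the direct object of "damaged", so the gap sits immediately after word 9 ("damaged").
Base order: Nora has thought that an editor damaged which panel before Yuki mentioned that every architect had collapsed without warning at the hearing.

9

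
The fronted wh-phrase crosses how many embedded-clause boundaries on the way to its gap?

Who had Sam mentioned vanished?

1

"who" is extracted from the subject of "vanished".
Boundaries crossed, outermost first: [Ø] — 1 in total.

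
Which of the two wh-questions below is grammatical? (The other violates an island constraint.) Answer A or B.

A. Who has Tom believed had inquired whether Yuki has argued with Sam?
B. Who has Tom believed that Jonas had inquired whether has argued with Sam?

In B, the wh-phrase is extracted from inside a wh-island (introduced by "whether"), which blocks movement.
In A, the extraction path crosses only that-complement boundaries, which are transparent.
So A is grammatical.

A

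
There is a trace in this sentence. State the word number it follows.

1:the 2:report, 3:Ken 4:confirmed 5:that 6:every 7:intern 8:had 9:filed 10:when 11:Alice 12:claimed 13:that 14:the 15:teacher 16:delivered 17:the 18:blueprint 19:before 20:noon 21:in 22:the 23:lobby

The displaced element is "the report" (word 2).
It is linked across 1 clause boundary (that).
It functions as the direct object of "filed", so the gap sits immediately after word 9 ("filed").
Base order: Ken confirmed that every intern had filed the report when Alice claimed that the teacher delivered the blueprint before noon in the lobby.

9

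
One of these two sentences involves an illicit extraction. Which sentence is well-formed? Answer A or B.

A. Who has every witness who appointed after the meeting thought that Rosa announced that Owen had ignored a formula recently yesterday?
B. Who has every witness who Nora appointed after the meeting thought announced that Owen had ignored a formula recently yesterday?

In A, the wh-phrase is extracted from inside a complex-NP island (relative clause) (introduced by "who"), which blocks movement.
In B, the extraction path crosses only that-complement boundaries, which are transparent.
So B is grammatical.

B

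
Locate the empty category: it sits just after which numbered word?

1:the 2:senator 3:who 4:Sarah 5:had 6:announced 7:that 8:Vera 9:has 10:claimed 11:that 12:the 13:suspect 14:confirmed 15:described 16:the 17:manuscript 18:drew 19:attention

The displaced element is "the senator" (word 2).
It is linked across 3 clause boundaries (that → that → Ø).
It functions as the subject of "described", so the gap sits immediately after word 14 ("confirmed").
Base order: Sarah had announced that Vera has claimed that the suspect confirmed that the senator described the manuscript.

14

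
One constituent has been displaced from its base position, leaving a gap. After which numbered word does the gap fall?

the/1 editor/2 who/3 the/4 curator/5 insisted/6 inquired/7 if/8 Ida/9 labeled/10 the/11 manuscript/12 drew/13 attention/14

The displaced element is "the editor" (word 2).
It is linked across 1 clause boundary (Ø).
It functions as the subject of "inquired", so the gap sits immediately after word 6 ("insisted").
Base order: The curator insisted that the editor inquired if Ida labeled the manuscript.

6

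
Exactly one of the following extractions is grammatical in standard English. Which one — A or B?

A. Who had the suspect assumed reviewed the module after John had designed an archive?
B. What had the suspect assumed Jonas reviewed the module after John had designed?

In B, the wh-phrase is extracted from inside an adjunct island (introduced by "after"), which blocks movement.
In A, the extraction path crosses only that-complement boundaries, which are transparent.
So A is grammatical.

A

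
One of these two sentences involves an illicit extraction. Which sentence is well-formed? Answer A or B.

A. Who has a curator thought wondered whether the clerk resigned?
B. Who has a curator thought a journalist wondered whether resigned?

In B, the wh-phrase is extracted from inside a wh-island (introduced by "whether"), which blocks movement.
In A, the extraction path crosses only that-complement boundaries, which are transparent.
So A is grammatical.

A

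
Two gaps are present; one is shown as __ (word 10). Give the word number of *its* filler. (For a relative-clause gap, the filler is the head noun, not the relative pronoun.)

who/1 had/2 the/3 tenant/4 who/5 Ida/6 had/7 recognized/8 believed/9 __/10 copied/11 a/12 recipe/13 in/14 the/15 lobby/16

1

The marked gap is the subject of "copied".
Its filler is the fronted wh-phrase "who", at word 1.
(The other dependency links word 4 to a gap after word 8.)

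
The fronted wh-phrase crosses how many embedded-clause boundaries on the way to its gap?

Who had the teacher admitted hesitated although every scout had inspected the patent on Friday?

"who" is extracted from the subject of "hesitated".
Boundaries crossed, outermost first: [Ø] — 1 in total.

1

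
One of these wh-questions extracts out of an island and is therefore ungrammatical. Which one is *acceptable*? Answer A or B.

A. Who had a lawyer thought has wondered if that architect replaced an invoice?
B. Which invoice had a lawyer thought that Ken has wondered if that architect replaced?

In B, the wh-phrase is extracted from inside a wh-island (introduced by "if"), which blocks movement.
In A, the extraction path crosses only that-complement boundaries, which are transparent.
So A is grammatical.

A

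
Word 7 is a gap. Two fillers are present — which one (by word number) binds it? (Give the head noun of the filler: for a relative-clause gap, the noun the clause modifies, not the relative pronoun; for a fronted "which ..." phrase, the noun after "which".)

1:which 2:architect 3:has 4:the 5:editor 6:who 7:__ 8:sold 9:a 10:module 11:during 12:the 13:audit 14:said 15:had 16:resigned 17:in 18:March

5

The marked gap is inside the relative clause, the subject of "sold".
Its filler is the head noun "editor" (via "who"), at word 5.
(The other dependency links word 2 to a gap after word 14.)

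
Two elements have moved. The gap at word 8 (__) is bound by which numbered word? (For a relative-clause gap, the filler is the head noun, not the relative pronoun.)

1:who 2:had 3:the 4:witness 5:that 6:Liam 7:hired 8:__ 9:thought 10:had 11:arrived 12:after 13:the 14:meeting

The marked gap is inside the relative clause, the direct object of "hired".
Its filler is the head noun "witness" (via "that"), at word 4.
(The other dependency links word 1 to a gap after word 9.)

4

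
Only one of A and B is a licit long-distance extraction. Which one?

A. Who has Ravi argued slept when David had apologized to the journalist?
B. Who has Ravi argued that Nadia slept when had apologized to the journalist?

A

In B, the wh-phrase is extracted from inside an adjunct island (introduced by "when"), which blocks movement.
In A, the extraction path crosses only that-complement boundaries, which are transparent.
So A is grammatical.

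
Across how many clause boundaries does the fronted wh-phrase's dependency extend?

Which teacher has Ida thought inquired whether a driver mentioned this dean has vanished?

"which teacher" is extracted from the subject of "inquired".
Boundaries crossed, outermost first: [Ø] — 1 in total.

1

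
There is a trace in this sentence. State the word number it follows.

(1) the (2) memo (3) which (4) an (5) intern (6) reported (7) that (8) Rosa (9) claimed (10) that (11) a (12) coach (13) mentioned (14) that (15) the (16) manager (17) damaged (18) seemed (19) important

The displaced element is "the memo" (word 2).
It is linked across 3 clause boundaries (that → that → that).
It functions as the direct object of "damaged", so the gap sits immediately after word 17 ("damaged").
Base order: An intern reported that Rosa claimed that a coach mentioned that the manager damaged the memo.

17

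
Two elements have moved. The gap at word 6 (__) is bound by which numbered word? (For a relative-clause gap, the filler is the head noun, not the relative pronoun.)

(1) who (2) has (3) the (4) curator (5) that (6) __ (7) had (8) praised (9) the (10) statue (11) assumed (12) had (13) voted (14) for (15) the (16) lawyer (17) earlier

4

The marked gap is inside the relative clause, the subject of "praised".
Its filler is the head noun "curator" (via "that"), at word 4.
(The other dependency links word 1 to a gap after word 11.)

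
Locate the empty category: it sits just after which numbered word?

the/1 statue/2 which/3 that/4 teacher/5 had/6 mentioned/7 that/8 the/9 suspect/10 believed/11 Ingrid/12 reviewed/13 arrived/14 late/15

13

The displaced element is "the statue" (word 2).
It is linked across 2 clause boundaries (that → Ø).
It functions as the direct object of "reviewed", so the gap sits immediately after word 13 ("reviewed").
Base order: That teacher had mentioned that the suspect believed Ingrid reviewed the statue.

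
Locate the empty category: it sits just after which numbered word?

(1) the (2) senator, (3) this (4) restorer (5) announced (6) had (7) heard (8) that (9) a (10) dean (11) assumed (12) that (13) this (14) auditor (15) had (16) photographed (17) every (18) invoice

The displaced element is "the senator" (word 2).
It is linked across 1 clause boundary (Ø).
It functions as the subject of "heard", so the gap sits immediately after word 5 ("announced").
Base order: This restorer announced that the senator had heard that a dean assumed that this auditor had photographed every invoice.

5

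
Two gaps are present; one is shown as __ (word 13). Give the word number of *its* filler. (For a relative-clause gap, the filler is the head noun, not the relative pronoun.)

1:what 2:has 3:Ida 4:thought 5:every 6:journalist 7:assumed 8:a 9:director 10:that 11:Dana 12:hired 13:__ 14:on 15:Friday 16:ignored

The marked gap is inside the relative clause, the direct object of "hired".
Its filler is the head noun "director" (via "that"), at word 9.
(The other dependency links word 1 to a gap after word 16.)

9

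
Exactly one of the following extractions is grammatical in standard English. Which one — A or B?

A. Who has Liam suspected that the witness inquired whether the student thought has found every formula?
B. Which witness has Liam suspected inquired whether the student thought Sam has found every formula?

In A, the wh-phrase is extracted from inside a wh-island (introduced by "whether"), which blocks movement.
In B, the extraction path crosses only that-complement boundaries, which are transparent.
So B is grammatical.

B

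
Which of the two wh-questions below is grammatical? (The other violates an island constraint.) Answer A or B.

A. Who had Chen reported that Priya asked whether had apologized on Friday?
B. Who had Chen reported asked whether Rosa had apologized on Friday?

In A, the wh-phrase is extracted from inside a wh-island (introduced by "whether"), which blocks movement.
In B, the extraction path crosses only that-complement boundaries, which are transparent.
So B is grammatical.

B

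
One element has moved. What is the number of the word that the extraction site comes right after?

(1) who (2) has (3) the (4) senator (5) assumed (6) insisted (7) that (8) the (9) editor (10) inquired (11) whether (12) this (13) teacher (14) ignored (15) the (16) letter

The displaced element is "who" (word 1).
It is linked across 1 clause boundary (Ø).
It functions as the subject of "insisted", so the gap sits immediately after word 5 ("assumed").
Base order: The senator has assumed that who insisted that the editor inquired whether this teacher ignored the letter.

5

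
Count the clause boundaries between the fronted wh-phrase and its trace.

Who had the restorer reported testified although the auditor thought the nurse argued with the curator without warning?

"who" is extracted from the subject of "testified".
Boundaries crossed, outermost first: [Ø] — 1 in total.

1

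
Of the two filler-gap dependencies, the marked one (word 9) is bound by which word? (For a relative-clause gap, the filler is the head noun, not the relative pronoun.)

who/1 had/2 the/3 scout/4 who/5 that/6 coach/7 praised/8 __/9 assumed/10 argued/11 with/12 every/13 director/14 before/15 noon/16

The marked gap is inside the relative clause, the direct object of "praised".
Its filler is the head noun "scout" (via "who"), at word 4.
(The other dependency links word 1 to a gap after word 10.)

4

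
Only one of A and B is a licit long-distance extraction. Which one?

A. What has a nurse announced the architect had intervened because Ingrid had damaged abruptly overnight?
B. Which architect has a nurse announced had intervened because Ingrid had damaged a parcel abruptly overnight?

B

In A, the wh-phrase is extracted from inside an adjunct island (introduced by "because"), which blocks movement.
In B, the extraction path crosses only that-complement boundaries, which are transparent.
So B is grammatical.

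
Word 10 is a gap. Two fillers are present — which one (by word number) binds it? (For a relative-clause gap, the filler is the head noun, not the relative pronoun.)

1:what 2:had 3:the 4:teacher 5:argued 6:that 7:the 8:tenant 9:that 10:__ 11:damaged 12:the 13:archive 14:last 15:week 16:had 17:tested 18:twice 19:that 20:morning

The marked gap is inside the relative clause, the subject of "damaged".
Its filler is the head noun "tenant" (via "that"), at word 8.
(The other dependency links word 1 to a gap after word 17.)

8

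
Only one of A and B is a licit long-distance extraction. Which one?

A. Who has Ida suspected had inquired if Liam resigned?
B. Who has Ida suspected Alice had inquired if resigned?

A

In B, the wh-phrase is extracted from inside a wh-island (introduced by "if"), which blocks movement.
In A, the extraction path crosses only that-complement boundaries, which are transparent.
So A is grammatical.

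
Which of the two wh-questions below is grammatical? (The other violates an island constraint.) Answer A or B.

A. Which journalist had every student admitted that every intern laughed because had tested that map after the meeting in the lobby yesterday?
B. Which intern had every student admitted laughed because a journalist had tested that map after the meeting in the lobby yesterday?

B

In A, the wh-phrase is extracted from inside an adjunct island (introduced by "because"), which blocks movement.
In B, the extraction path crosses only that-complement boundaries, which are transparent.
So B is grammatical.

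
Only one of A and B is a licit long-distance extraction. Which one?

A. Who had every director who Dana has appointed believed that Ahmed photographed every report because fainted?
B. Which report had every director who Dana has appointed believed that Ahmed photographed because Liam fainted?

B

In A, the wh-phrase is extracted from inside an adjunct island (introduced by "because"), which blocks movement.
In B, the extraction path crosses only that-complement boundaries, which are transparent.
So B is grammatical.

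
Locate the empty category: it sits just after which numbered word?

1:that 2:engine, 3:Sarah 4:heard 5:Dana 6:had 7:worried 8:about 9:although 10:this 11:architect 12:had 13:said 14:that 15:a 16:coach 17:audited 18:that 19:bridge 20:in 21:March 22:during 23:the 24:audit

The displaced element is "that engine" (word 2).
It is linked across 1 clause boundary (Ø).
It functions as the object of the preposition "about" of "worried", so the gap sits immediately after word 8 ("about").
Base order: Sarah heard Dana had worried about that engine although this architect had said that a coach audited that bridge in March during the audit.

8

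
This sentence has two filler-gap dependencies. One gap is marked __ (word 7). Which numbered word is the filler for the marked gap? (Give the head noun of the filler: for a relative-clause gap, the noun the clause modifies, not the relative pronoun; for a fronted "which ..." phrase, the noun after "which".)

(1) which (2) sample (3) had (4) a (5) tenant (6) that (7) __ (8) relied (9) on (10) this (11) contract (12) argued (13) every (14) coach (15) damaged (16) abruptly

5

The marked gap is inside the relative clause, the subject of "relied".
Its filler is the head noun "tenant" (via "that"), at word 5.
(The other dependency links word 2 to a gap after word 15.)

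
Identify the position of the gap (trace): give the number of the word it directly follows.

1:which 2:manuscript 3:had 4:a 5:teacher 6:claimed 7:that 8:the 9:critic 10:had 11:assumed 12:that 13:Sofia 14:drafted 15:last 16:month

The displaced element is "which manuscript" (word 2).
It is linked across 2 clause boundaries (that → that).
It functions as the direct object of "drafted", so the gap sits immediately after word 14 ("drafted").
Base order: A teacher had claimed that the critic had assumed that Sofia drafted which manuscript last month.

14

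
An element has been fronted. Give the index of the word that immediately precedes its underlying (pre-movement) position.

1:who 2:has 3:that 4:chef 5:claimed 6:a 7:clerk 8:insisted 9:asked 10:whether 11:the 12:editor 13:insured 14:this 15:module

8

The displaced element is "who" (word 1).
It is linked across 2 clause boundaries (Ø → Ø).
It functions as the subject of "asked", so the gap sits immediately after word 8 ("insisted").
Base order: That chef has claimed a clerk insisted that who asked whether the editor insured this module.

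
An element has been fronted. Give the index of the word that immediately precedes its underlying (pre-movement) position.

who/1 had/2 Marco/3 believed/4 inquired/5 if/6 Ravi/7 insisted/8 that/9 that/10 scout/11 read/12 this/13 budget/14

The displaced element is "who" (word 1).
It is linked across 1 clause boundary (Ø).
It functions as the subject of "inquired", so the gap sits immediately after word 4 ("believed").
Base order: Marco had believed who inquired if Ravi insisted that that scout read this budget.

4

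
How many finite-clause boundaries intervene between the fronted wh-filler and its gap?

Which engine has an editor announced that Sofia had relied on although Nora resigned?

1

"which engine" is extracted from the PP object of "relied".
Boundaries crossed, outermost first: [that] — 1 in total.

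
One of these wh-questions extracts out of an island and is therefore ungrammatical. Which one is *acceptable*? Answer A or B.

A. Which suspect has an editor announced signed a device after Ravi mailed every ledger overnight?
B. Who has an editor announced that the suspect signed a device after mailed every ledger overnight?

In B, the wh-phrase is extracted from inside an adjunct island (introduced by "after"), which blocks movement.
In A, the extraction path crosses only that-complement boundaries, which are transparent.
So A is grammatical.

A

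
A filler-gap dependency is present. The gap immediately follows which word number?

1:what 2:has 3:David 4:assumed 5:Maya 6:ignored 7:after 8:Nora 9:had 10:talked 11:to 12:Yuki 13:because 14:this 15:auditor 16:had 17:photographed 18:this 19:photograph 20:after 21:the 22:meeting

The displaced element is "what" (word 1).
It is linked across 1 clause boundary (Ø).
It functions as the direct object of "ignored", so the gap sits immediately after word 6 ("ignored").
Base order: David has assumed Maya ignored what after Nora had talked to Yuki because this auditor had photographed this photograph after the meeting.

6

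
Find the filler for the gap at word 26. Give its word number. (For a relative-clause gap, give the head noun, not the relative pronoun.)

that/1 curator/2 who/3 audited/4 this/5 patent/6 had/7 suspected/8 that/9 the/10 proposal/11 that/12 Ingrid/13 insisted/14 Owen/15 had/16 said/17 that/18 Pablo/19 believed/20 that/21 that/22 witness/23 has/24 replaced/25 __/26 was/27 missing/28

The gap at 26 is the object of "replaced", inside a relative clause.
The relative pronoun is "that" (word 12); it is bound by the head noun immediately before it.
Its filler is the head noun "proposal", at word 11.

11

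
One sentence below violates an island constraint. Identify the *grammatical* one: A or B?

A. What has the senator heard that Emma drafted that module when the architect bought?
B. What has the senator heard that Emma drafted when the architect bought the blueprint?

B

In A, the wh-phrase is extracted from inside an adjunct island (introduced by "when"), which blocks movement.
In B, the extraction path crosses only that-complement boundaries, which are transparent.
So B is grammatical.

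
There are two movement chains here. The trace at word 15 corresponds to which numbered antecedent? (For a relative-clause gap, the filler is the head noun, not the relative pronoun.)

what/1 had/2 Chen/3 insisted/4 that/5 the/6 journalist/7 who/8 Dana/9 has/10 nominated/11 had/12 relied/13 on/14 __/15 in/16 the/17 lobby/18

The marked gap is the object of the preposition "on" of "relied".
Its filler is the fronted wh-phrase "what", at word 1.
(The other dependency links word 7 to a gap after word 11.)

1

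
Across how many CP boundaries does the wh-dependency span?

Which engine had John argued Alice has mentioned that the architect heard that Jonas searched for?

"which engine" is extracted from the PP object of "searched".
Boundaries crossed, outermost first: [Ø], [that], [that] — 3 in total.

3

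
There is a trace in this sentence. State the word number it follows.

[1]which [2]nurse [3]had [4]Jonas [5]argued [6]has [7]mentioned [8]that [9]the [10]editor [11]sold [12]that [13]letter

5

The displaced element is "which nurse" (word 2).
It is linked across 1 clause boundary (Ø).
It functions as the subject of "mentioned", so the gap sits immediately after word 5 ("argued").
Base order: Jonas had argued that which nurse has mentioned that the editor sold that letter.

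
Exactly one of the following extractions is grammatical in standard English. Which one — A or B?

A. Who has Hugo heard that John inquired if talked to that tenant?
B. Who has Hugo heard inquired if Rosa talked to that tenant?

In A, the wh-phrase is extracted from inside a wh-island (introduced by "if"), which blocks movement.
In B, the extraction path crosses only that-complement boundaries, which are transparent.
So B is grammatical.

B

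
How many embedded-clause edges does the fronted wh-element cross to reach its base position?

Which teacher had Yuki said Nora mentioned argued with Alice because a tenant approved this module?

"which teacher" is extracted from the subject of "argued".
Boundaries crossed, outermost first: [Ø], [Ø] — 2 in total.

2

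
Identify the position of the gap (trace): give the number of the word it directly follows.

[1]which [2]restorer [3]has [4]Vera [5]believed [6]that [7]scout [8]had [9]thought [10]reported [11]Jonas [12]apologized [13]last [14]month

9

The displaced element is "which restorer" (word 2).
It is linked across 2 clause boundaries (Ø → Ø).
It functions as the subject of "reported", so the gap sits immediately after word 9 ("thought").
Base order: Vera has believed that scout had thought that which restorer reported Jonas apologized last month.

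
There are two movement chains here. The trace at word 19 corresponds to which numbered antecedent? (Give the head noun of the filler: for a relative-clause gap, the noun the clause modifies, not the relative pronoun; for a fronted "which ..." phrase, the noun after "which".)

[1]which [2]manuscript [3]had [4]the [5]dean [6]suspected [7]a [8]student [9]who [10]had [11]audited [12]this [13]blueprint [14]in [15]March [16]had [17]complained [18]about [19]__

The marked gap is the object of the preposition "about" of "complained".
Its filler is the fronted wh-phrase "which manuscript", at word 2.
(The other dependency links word 8 to a gap after word 9.)

2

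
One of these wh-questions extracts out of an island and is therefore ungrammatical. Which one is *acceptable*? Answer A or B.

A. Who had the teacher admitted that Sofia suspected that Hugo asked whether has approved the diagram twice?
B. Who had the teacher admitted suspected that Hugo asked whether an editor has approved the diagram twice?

B

In A, the wh-phrase is extracted from inside a wh-island (introduced by "whether"), which blocks movement.
In B, the extraction path crosses only that-complement boundaries, which are transparent.
So B is grammatical.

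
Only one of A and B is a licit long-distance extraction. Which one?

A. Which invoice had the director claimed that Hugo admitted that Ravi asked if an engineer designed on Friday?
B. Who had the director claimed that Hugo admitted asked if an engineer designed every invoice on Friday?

In A, the wh-phrase is extracted from inside a wh-island (introduced by "if"), which blocks movement.
In B, the extraction path crosses only that-complement boundaries, which are transparent.
So B is grammatical.

B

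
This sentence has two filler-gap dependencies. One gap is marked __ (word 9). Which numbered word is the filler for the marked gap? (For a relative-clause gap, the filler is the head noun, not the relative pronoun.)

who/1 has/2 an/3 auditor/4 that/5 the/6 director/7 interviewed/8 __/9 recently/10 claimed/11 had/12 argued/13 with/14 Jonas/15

The marked gap is inside the relative clause, the direct object of "interviewed".
Its filler is the head noun "auditor" (via "that"), at word 4.
(The other dependency links word 1 to a gap after word 11.)

4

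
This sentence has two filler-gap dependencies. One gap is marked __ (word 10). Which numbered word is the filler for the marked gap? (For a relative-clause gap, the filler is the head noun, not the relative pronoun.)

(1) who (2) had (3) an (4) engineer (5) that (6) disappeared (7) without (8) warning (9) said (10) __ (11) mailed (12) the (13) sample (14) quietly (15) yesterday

The marked gap is the subject of "mailed".
Its filler is the fronted wh-phrase "who", at word 1.
(The other dependency links word 4 to a gap after word 5.)

1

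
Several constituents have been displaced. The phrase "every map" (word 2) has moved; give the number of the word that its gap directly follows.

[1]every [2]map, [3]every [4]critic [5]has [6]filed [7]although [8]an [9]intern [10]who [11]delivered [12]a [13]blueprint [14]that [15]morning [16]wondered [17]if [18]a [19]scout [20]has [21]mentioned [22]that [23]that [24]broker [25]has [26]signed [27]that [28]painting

6

The displaced element is "every map" (word 2).
It functions as the direct object of "filed", so the gap sits immediately after word 6 ("filed").
Base order: Every critic has filed every map although an intern who delivered a blueprint that morning wondered if a scout has mentioned that that broker has signed that painting.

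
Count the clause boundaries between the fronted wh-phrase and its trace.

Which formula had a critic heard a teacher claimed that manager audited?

"which formula" is extracted from the object of "audited".
Boundaries crossed, outermost first: [Ø], [Ø] — 2 in total.

2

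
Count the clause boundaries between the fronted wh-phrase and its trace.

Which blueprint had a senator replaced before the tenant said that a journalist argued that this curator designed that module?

"which blueprint" originates inside the matrix clause — no clause boundary is crossed.

0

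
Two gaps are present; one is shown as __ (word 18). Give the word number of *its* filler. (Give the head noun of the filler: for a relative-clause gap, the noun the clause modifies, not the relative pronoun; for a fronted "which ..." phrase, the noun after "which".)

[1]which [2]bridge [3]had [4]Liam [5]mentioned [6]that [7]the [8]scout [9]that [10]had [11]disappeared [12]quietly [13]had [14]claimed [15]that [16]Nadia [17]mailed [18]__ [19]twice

The marked gap is the direct object of "mailed".
Its filler is the fronted wh-phrase "which bridge", at word 2.
(The other dependency links word 8 to a gap after word 9.)

2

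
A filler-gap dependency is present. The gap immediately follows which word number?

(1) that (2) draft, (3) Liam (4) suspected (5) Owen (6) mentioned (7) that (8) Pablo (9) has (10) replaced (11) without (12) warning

10

The displaced element is "that draft" (word 2).
It is linked across 2 clause boundaries (Ø → that).
It functions as the direct object of "replaced", so the gap sits immediately after word 10 ("replaced").
Base order: Liam suspected Owen mentioned that Pablo has replaced that draft without warning.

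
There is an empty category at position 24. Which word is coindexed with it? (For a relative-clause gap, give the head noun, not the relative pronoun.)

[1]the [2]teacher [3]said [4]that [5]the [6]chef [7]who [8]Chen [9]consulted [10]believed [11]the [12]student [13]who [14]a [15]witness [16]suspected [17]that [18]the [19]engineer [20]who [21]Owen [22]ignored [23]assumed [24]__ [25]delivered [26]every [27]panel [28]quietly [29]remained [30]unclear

The gap at 24 is the subject of "delivered", inside a relative clause.
The relative pronoun is "who" (word 13); it is bound by the head noun immediately before it.
Its filler is the head noun "student", at word 12.

12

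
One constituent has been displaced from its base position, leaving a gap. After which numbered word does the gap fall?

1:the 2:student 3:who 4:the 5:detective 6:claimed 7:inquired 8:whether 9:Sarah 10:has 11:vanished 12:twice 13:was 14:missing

6

The displaced element is "the student" (word 2).
It is linked across 1 clause boundary (Ø).
It functions as the subject of "inquired", so the gap sits immediately after word 6 ("claimed").
Base order: The detective claimed that the student inquired whether Sarah has vanished twice.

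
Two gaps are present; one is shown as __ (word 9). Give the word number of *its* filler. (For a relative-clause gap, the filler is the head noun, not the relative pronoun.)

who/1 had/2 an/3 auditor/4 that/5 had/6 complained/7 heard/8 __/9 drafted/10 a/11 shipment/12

The marked gap is the subject of "drafted".
Its filler is the fronted wh-phrase "who", at word 1.
(The other dependency links word 4 to a gap after word 5.)

1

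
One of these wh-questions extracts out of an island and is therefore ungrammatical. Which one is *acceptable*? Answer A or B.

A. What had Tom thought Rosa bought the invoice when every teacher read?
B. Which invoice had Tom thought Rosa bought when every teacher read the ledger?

B

In A, the wh-phrase is extracted from inside an adjunct island (introduced by "when"), which blocks movement.
In B, the extraction path crosses only that-complement boundaries, which are transparent.
So B is grammatical.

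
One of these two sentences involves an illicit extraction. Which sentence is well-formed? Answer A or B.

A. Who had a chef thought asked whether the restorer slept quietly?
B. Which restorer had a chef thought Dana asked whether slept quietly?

A

In B, the wh-phrase is extracted from inside a wh-island (introduced by "whether"), which blocks movement.
In A, the extraction path crosses only that-complement boundaries, which are transparent.
So A is grammatical.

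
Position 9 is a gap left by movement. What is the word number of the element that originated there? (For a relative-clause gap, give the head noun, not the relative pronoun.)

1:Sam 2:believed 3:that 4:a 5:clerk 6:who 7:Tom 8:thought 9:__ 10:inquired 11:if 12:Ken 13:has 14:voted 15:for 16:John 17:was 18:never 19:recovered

5

The gap at 9 is the subject of "inquired", inside a relative clause.
The relative pronoun is "who" (word 6); it is bound by the head noun immediately before it.
Its filler is the head noun "clerk", at word 5.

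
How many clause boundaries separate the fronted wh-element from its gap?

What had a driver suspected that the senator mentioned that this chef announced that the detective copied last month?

"what" is extracted from the object of "copied".
Boundaries crossed, outermost first: [that], [that], [that] — 3 in total.

3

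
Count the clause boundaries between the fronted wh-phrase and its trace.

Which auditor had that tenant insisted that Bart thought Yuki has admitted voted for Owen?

3

"which auditor" is extracted from the subject of "voted".
Boundaries crossed, outermost first: [that], [Ø], [Ø] — 3 in total.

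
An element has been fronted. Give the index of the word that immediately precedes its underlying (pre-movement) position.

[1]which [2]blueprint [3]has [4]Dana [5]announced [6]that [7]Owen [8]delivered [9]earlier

8

The displaced element is "which blueprint" (word 2).
It is linked across 1 clause boundary (that).
It functions as the direct object of "delivered", so the gap sits immediately after word 8 ("delivered").
Base order: Dana has announced that Owen delivered which blueprint earlier.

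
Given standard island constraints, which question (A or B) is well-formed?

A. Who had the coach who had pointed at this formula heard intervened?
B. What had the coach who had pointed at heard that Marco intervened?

A

In B, the wh-phrase is extracted from inside a complex-NP island (relative clause) (introduced by "who"), which blocks movement.
In A, the extraction path crosses only that-complement boundaries, which are transparent.
So A is grammatical.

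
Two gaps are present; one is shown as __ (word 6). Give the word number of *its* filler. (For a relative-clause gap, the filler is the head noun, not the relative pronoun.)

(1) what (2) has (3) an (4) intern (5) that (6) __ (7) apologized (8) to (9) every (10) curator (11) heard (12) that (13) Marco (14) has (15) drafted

The marked gap is inside the relative clause, the subject of "apologized".
Its filler is the head noun "intern" (via "that"), at word 4.
(The other dependency links word 1 to a gap after word 15.)

4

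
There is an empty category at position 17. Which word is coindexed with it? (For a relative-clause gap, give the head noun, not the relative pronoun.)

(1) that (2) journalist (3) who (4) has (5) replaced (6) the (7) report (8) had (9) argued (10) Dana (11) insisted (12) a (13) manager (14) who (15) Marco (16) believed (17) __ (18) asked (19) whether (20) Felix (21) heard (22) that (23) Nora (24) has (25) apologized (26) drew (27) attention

The gap at 17 is the subject of "asked", inside a relative clause.
The relative pronoun is "who" (word 14); it is bound by the head noun immediately before it.
Its filler is the head noun "manager", at word 13.

13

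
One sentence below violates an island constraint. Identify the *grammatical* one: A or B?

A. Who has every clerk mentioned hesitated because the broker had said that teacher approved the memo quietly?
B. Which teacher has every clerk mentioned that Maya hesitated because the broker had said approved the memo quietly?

In B, the wh-phrase is extracted from inside an adjunct island (introduced by "because"), which blocks movement.
In A, the extraction path crosses only that-complement boundaries, which are transparent.
So A is grammatical.

A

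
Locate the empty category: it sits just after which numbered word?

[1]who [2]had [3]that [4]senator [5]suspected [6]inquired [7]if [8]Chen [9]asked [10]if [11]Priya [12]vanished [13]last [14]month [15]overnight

The displaced element is "who" (word 1).
It is linked across 1 clause boundary (Ø).
It functions as the subject of "inquired", so the gap sits immediately after word 5 ("suspected").
Base order: That senator had suspected who inquired if Chen asked if Priya vanished last month overnight.

5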